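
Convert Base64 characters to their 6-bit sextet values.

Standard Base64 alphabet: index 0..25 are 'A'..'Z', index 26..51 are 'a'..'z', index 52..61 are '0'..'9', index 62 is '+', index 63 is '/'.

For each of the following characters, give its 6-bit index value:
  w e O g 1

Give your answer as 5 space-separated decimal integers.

Answer: 48 30 14 32 53

Derivation:
'w': a..z range, 26 + ord('w') − ord('a') = 48
'e': a..z range, 26 + ord('e') − ord('a') = 30
'O': A..Z range, ord('O') − ord('A') = 14
'g': a..z range, 26 + ord('g') − ord('a') = 32
'1': 0..9 range, 52 + ord('1') − ord('0') = 53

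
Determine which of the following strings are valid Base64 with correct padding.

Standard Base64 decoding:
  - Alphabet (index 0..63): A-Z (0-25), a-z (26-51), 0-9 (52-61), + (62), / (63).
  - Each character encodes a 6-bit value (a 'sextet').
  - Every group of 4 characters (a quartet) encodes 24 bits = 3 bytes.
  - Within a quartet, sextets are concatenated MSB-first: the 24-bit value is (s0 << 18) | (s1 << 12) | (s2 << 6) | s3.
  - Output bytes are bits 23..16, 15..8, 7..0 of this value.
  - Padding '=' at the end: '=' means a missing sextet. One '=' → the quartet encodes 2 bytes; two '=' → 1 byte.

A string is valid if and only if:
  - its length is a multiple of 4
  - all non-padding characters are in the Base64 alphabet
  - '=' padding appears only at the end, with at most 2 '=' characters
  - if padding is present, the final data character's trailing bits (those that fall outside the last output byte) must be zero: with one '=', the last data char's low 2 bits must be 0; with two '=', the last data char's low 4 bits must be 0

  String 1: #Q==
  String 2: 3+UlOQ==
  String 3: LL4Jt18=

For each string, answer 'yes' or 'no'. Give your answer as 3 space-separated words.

Answer: no yes yes

Derivation:
String 1: '#Q==' → invalid (bad char(s): ['#'])
String 2: '3+UlOQ==' → valid
String 3: 'LL4Jt18=' → valid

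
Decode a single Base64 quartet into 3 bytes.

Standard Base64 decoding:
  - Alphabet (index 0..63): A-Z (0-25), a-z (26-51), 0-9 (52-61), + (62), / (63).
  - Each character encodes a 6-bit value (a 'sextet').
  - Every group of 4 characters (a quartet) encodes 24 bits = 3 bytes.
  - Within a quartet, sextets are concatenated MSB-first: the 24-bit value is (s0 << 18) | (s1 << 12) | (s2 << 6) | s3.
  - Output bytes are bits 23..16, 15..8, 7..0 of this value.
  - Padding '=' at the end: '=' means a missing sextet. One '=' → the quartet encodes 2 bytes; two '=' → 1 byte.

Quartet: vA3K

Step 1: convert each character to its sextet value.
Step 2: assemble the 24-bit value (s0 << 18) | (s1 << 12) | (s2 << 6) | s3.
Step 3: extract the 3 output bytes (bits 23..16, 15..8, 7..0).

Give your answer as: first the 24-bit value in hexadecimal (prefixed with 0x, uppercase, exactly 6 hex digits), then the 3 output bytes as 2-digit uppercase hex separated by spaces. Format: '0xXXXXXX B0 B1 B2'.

Answer: 0xBC0DCA BC 0D CA

Derivation:
Sextets: v=47, A=0, 3=55, K=10
24-bit: (47<<18) | (0<<12) | (55<<6) | 10
      = 0xBC0000 | 0x000000 | 0x000DC0 | 0x00000A
      = 0xBC0DCA
Bytes: (v>>16)&0xFF=BC, (v>>8)&0xFF=0D, v&0xFF=CA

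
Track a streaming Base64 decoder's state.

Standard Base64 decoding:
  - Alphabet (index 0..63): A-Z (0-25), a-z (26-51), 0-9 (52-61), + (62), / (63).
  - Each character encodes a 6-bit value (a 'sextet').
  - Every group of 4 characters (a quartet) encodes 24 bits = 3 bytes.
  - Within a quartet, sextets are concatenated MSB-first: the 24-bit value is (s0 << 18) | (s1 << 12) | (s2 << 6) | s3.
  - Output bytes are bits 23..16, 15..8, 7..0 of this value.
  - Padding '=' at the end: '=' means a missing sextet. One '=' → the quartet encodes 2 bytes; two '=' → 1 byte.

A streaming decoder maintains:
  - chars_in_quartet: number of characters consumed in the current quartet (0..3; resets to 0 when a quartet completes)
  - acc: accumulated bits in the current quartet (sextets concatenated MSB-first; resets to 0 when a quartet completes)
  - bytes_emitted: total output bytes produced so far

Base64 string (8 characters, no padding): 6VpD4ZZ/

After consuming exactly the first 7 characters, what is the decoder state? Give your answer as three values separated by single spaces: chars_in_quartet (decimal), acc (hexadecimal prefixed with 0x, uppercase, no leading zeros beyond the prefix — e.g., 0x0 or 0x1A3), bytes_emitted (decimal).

After char 0 ('6'=58): chars_in_quartet=1 acc=0x3A bytes_emitted=0
After char 1 ('V'=21): chars_in_quartet=2 acc=0xE95 bytes_emitted=0
After char 2 ('p'=41): chars_in_quartet=3 acc=0x3A569 bytes_emitted=0
After char 3 ('D'=3): chars_in_quartet=4 acc=0xE95A43 -> emit E9 5A 43, reset; bytes_emitted=3
After char 4 ('4'=56): chars_in_quartet=1 acc=0x38 bytes_emitted=3
After char 5 ('Z'=25): chars_in_quartet=2 acc=0xE19 bytes_emitted=3
After char 6 ('Z'=25): chars_in_quartet=3 acc=0x38659 bytes_emitted=3

Answer: 3 0x38659 3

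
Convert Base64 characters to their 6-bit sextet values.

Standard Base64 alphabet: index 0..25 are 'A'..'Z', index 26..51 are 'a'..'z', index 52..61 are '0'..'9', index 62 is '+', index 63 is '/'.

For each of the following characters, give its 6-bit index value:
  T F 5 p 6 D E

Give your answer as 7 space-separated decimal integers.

'T': A..Z range, ord('T') − ord('A') = 19
'F': A..Z range, ord('F') − ord('A') = 5
'5': 0..9 range, 52 + ord('5') − ord('0') = 57
'p': a..z range, 26 + ord('p') − ord('a') = 41
'6': 0..9 range, 52 + ord('6') − ord('0') = 58
'D': A..Z range, ord('D') − ord('A') = 3
'E': A..Z range, ord('E') − ord('A') = 4

Answer: 19 5 57 41 58 3 4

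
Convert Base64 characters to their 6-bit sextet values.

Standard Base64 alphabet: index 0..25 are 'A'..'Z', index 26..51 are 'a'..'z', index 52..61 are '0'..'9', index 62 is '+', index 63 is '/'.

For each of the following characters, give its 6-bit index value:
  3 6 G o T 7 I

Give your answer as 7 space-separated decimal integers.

Answer: 55 58 6 40 19 59 8

Derivation:
'3': 0..9 range, 52 + ord('3') − ord('0') = 55
'6': 0..9 range, 52 + ord('6') − ord('0') = 58
'G': A..Z range, ord('G') − ord('A') = 6
'o': a..z range, 26 + ord('o') − ord('a') = 40
'T': A..Z range, ord('T') − ord('A') = 19
'7': 0..9 range, 52 + ord('7') − ord('0') = 59
'I': A..Z range, ord('I') − ord('A') = 8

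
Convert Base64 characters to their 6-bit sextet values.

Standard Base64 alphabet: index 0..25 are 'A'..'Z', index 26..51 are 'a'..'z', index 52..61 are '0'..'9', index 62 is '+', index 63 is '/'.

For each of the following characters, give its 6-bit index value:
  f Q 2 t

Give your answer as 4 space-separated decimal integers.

'f': a..z range, 26 + ord('f') − ord('a') = 31
'Q': A..Z range, ord('Q') − ord('A') = 16
'2': 0..9 range, 52 + ord('2') − ord('0') = 54
't': a..z range, 26 + ord('t') − ord('a') = 45

Answer: 31 16 54 45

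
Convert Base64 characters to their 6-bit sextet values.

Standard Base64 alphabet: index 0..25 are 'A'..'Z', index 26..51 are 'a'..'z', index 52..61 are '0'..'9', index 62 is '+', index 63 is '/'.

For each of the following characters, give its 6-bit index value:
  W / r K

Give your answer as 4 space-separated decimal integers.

'W': A..Z range, ord('W') − ord('A') = 22
'/': index 63
'r': a..z range, 26 + ord('r') − ord('a') = 43
'K': A..Z range, ord('K') − ord('A') = 10

Answer: 22 63 43 10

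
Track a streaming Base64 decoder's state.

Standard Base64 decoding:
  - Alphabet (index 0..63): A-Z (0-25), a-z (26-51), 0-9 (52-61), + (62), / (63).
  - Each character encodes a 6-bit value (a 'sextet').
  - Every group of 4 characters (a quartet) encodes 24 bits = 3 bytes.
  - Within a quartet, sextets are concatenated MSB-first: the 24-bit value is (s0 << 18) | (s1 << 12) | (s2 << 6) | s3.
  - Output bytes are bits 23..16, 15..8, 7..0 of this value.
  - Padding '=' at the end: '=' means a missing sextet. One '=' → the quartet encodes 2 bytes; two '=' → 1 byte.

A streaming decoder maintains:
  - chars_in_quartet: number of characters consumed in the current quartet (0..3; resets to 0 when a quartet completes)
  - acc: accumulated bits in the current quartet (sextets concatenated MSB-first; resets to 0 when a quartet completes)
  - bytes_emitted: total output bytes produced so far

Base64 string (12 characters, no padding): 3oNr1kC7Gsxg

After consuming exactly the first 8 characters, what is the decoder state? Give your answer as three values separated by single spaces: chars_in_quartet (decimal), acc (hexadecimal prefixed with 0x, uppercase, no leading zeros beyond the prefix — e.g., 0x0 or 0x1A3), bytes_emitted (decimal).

Answer: 0 0x0 6

Derivation:
After char 0 ('3'=55): chars_in_quartet=1 acc=0x37 bytes_emitted=0
After char 1 ('o'=40): chars_in_quartet=2 acc=0xDE8 bytes_emitted=0
After char 2 ('N'=13): chars_in_quartet=3 acc=0x37A0D bytes_emitted=0
After char 3 ('r'=43): chars_in_quartet=4 acc=0xDE836B -> emit DE 83 6B, reset; bytes_emitted=3
After char 4 ('1'=53): chars_in_quartet=1 acc=0x35 bytes_emitted=3
After char 5 ('k'=36): chars_in_quartet=2 acc=0xD64 bytes_emitted=3
After char 6 ('C'=2): chars_in_quartet=3 acc=0x35902 bytes_emitted=3
After char 7 ('7'=59): chars_in_quartet=4 acc=0xD640BB -> emit D6 40 BB, reset; bytes_emitted=6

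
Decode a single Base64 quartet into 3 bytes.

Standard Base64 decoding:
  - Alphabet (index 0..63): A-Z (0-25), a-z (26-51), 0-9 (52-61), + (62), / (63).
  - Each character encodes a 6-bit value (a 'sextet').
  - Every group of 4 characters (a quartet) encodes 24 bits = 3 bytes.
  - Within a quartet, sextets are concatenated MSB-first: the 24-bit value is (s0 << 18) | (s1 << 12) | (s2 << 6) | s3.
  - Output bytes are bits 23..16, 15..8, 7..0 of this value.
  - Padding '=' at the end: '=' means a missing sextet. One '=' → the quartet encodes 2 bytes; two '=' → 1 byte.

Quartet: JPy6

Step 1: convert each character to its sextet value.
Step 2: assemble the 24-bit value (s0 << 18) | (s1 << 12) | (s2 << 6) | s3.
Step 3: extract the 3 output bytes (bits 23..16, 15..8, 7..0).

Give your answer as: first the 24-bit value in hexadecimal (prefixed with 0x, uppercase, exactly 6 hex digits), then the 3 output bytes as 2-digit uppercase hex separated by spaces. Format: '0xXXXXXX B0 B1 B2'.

Answer: 0x24FCBA 24 FC BA

Derivation:
Sextets: J=9, P=15, y=50, 6=58
24-bit: (9<<18) | (15<<12) | (50<<6) | 58
      = 0x240000 | 0x00F000 | 0x000C80 | 0x00003A
      = 0x24FCBA
Bytes: (v>>16)&0xFF=24, (v>>8)&0xFF=FC, v&0xFF=BA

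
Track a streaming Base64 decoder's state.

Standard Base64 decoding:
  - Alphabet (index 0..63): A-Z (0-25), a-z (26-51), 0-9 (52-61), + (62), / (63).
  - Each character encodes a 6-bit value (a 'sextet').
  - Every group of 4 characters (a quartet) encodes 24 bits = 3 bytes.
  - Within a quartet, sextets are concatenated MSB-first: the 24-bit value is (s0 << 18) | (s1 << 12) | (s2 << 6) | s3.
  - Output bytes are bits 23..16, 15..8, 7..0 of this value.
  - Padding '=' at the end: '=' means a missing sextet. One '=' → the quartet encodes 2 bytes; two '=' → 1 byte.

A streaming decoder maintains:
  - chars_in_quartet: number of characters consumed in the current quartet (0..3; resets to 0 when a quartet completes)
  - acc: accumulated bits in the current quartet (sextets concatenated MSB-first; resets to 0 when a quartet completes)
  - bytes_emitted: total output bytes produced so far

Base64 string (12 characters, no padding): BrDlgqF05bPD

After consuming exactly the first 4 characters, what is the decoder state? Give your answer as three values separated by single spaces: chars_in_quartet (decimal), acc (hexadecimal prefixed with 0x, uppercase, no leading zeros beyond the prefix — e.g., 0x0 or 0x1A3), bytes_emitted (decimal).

After char 0 ('B'=1): chars_in_quartet=1 acc=0x1 bytes_emitted=0
After char 1 ('r'=43): chars_in_quartet=2 acc=0x6B bytes_emitted=0
After char 2 ('D'=3): chars_in_quartet=3 acc=0x1AC3 bytes_emitted=0
After char 3 ('l'=37): chars_in_quartet=4 acc=0x6B0E5 -> emit 06 B0 E5, reset; bytes_emitted=3

Answer: 0 0x0 3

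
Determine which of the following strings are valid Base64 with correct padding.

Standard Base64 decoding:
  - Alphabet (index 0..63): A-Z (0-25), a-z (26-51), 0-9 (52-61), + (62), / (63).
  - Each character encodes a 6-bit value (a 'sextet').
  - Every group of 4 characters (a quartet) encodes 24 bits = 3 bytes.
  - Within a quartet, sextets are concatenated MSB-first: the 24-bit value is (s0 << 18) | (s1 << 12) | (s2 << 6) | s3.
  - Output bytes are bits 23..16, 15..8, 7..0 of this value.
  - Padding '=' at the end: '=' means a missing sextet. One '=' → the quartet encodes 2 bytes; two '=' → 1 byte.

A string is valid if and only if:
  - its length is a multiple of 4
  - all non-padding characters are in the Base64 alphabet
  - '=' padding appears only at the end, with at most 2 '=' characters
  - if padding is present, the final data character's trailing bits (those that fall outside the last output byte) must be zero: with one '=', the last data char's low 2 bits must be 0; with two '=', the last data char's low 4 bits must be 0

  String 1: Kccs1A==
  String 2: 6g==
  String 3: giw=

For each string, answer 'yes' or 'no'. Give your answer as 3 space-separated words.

String 1: 'Kccs1A==' → valid
String 2: '6g==' → valid
String 3: 'giw=' → valid

Answer: yes yes yes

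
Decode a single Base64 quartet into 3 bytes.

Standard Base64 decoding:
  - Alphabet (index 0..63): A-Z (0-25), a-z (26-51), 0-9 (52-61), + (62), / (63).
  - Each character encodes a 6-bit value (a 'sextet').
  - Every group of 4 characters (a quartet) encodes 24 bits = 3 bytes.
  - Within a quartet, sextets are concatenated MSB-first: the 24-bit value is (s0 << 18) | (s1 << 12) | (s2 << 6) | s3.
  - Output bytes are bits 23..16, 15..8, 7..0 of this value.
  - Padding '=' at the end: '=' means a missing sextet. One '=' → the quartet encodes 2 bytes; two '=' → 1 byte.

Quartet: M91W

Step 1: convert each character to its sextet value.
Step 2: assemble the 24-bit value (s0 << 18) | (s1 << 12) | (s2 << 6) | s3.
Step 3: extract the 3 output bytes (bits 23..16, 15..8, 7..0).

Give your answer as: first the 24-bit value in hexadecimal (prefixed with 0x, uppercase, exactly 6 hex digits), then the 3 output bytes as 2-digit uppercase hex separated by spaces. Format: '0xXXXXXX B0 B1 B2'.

Sextets: M=12, 9=61, 1=53, W=22
24-bit: (12<<18) | (61<<12) | (53<<6) | 22
      = 0x300000 | 0x03D000 | 0x000D40 | 0x000016
      = 0x33DD56
Bytes: (v>>16)&0xFF=33, (v>>8)&0xFF=DD, v&0xFF=56

Answer: 0x33DD56 33 DD 56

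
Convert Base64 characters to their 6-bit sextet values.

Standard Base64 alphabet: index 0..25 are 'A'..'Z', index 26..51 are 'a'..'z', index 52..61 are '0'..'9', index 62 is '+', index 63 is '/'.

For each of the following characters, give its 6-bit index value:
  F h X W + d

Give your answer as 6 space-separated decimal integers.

'F': A..Z range, ord('F') − ord('A') = 5
'h': a..z range, 26 + ord('h') − ord('a') = 33
'X': A..Z range, ord('X') − ord('A') = 23
'W': A..Z range, ord('W') − ord('A') = 22
'+': index 62
'd': a..z range, 26 + ord('d') − ord('a') = 29

Answer: 5 33 23 22 62 29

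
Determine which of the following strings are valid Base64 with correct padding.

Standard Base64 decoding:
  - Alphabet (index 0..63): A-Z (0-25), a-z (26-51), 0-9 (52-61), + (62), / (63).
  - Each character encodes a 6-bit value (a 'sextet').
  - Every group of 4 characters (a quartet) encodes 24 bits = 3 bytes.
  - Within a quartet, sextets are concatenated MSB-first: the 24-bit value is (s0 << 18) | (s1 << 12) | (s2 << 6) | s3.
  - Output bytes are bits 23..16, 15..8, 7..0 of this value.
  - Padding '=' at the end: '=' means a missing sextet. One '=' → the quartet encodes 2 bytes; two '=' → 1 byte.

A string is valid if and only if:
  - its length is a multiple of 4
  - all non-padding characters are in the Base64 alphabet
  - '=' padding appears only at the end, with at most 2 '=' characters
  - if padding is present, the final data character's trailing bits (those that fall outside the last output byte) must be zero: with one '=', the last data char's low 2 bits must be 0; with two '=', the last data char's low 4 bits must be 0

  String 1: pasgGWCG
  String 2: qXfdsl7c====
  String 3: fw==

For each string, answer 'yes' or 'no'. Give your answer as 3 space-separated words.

Answer: yes no yes

Derivation:
String 1: 'pasgGWCG' → valid
String 2: 'qXfdsl7c====' → invalid (4 pad chars (max 2))
String 3: 'fw==' → valid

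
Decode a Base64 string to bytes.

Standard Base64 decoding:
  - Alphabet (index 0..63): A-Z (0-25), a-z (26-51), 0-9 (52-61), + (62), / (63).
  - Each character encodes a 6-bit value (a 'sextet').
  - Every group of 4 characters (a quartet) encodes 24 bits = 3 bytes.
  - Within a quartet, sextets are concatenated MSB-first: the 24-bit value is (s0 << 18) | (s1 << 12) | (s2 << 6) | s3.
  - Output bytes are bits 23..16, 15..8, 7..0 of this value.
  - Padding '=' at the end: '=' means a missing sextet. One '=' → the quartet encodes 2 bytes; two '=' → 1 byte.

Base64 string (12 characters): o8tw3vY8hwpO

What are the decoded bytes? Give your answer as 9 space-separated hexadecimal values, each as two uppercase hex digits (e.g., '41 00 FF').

After char 0 ('o'=40): chars_in_quartet=1 acc=0x28 bytes_emitted=0
After char 1 ('8'=60): chars_in_quartet=2 acc=0xA3C bytes_emitted=0
After char 2 ('t'=45): chars_in_quartet=3 acc=0x28F2D bytes_emitted=0
After char 3 ('w'=48): chars_in_quartet=4 acc=0xA3CB70 -> emit A3 CB 70, reset; bytes_emitted=3
After char 4 ('3'=55): chars_in_quartet=1 acc=0x37 bytes_emitted=3
After char 5 ('v'=47): chars_in_quartet=2 acc=0xDEF bytes_emitted=3
After char 6 ('Y'=24): chars_in_quartet=3 acc=0x37BD8 bytes_emitted=3
After char 7 ('8'=60): chars_in_quartet=4 acc=0xDEF63C -> emit DE F6 3C, reset; bytes_emitted=6
After char 8 ('h'=33): chars_in_quartet=1 acc=0x21 bytes_emitted=6
After char 9 ('w'=48): chars_in_quartet=2 acc=0x870 bytes_emitted=6
After char 10 ('p'=41): chars_in_quartet=3 acc=0x21C29 bytes_emitted=6
After char 11 ('O'=14): chars_in_quartet=4 acc=0x870A4E -> emit 87 0A 4E, reset; bytes_emitted=9

Answer: A3 CB 70 DE F6 3C 87 0A 4E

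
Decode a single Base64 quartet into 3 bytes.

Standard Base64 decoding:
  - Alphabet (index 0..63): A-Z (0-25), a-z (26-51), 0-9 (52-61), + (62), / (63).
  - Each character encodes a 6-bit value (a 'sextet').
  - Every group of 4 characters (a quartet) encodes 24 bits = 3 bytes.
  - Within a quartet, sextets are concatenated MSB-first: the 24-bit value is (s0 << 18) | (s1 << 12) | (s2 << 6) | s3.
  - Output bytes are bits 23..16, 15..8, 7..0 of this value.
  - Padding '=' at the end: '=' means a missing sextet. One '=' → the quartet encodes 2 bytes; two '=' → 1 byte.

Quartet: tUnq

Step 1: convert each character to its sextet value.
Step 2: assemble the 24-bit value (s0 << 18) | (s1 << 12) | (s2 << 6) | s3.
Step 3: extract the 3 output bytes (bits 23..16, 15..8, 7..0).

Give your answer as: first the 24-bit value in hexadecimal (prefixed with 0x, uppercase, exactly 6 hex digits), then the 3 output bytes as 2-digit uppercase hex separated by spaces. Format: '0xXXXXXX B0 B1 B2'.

Sextets: t=45, U=20, n=39, q=42
24-bit: (45<<18) | (20<<12) | (39<<6) | 42
      = 0xB40000 | 0x014000 | 0x0009C0 | 0x00002A
      = 0xB549EA
Bytes: (v>>16)&0xFF=B5, (v>>8)&0xFF=49, v&0xFF=EA

Answer: 0xB549EA B5 49 EA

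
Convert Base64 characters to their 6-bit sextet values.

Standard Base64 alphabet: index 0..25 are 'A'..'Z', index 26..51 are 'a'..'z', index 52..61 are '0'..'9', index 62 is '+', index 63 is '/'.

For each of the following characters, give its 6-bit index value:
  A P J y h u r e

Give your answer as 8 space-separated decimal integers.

Answer: 0 15 9 50 33 46 43 30

Derivation:
'A': A..Z range, ord('A') − ord('A') = 0
'P': A..Z range, ord('P') − ord('A') = 15
'J': A..Z range, ord('J') − ord('A') = 9
'y': a..z range, 26 + ord('y') − ord('a') = 50
'h': a..z range, 26 + ord('h') − ord('a') = 33
'u': a..z range, 26 + ord('u') − ord('a') = 46
'r': a..z range, 26 + ord('r') − ord('a') = 43
'e': a..z range, 26 + ord('e') − ord('a') = 30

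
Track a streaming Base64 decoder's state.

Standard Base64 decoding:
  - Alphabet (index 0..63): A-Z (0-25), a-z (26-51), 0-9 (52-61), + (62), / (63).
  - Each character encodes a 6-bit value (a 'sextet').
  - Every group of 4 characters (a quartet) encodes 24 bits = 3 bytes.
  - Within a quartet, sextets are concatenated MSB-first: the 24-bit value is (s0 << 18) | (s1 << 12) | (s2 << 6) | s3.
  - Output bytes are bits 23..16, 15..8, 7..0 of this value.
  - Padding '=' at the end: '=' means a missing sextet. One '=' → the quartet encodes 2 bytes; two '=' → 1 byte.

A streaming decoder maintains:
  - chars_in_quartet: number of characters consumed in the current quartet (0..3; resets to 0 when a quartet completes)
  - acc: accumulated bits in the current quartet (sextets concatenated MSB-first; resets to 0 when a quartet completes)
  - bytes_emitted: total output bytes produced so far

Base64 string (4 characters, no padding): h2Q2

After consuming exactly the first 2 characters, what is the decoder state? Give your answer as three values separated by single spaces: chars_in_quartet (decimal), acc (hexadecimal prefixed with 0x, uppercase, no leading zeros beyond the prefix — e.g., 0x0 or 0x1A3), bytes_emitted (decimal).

After char 0 ('h'=33): chars_in_quartet=1 acc=0x21 bytes_emitted=0
After char 1 ('2'=54): chars_in_quartet=2 acc=0x876 bytes_emitted=0

Answer: 2 0x876 0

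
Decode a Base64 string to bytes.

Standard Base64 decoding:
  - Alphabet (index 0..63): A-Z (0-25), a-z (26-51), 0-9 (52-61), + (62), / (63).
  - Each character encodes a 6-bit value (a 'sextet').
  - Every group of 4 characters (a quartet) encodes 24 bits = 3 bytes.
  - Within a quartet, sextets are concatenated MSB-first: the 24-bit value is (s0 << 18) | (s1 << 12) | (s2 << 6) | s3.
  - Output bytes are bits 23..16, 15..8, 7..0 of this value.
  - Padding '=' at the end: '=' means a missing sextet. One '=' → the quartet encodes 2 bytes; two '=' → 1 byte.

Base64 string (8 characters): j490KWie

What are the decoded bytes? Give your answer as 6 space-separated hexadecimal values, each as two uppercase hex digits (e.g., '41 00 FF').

After char 0 ('j'=35): chars_in_quartet=1 acc=0x23 bytes_emitted=0
After char 1 ('4'=56): chars_in_quartet=2 acc=0x8F8 bytes_emitted=0
After char 2 ('9'=61): chars_in_quartet=3 acc=0x23E3D bytes_emitted=0
After char 3 ('0'=52): chars_in_quartet=4 acc=0x8F8F74 -> emit 8F 8F 74, reset; bytes_emitted=3
After char 4 ('K'=10): chars_in_quartet=1 acc=0xA bytes_emitted=3
After char 5 ('W'=22): chars_in_quartet=2 acc=0x296 bytes_emitted=3
After char 6 ('i'=34): chars_in_quartet=3 acc=0xA5A2 bytes_emitted=3
After char 7 ('e'=30): chars_in_quartet=4 acc=0x29689E -> emit 29 68 9E, reset; bytes_emitted=6

Answer: 8F 8F 74 29 68 9E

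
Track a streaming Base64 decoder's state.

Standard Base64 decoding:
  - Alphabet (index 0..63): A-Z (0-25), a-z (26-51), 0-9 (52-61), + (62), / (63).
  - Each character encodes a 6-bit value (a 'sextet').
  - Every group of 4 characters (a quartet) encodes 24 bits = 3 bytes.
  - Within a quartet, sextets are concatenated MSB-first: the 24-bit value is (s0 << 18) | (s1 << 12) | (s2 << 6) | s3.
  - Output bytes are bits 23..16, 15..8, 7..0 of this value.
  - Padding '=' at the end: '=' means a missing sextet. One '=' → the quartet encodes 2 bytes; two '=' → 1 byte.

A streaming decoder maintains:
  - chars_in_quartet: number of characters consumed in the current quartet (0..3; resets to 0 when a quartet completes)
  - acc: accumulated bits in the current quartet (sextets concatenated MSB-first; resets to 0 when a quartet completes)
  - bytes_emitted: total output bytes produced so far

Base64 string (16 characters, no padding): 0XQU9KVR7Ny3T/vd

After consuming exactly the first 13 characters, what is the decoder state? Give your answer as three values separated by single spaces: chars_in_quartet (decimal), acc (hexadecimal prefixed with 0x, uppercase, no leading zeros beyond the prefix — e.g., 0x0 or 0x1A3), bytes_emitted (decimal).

After char 0 ('0'=52): chars_in_quartet=1 acc=0x34 bytes_emitted=0
After char 1 ('X'=23): chars_in_quartet=2 acc=0xD17 bytes_emitted=0
After char 2 ('Q'=16): chars_in_quartet=3 acc=0x345D0 bytes_emitted=0
After char 3 ('U'=20): chars_in_quartet=4 acc=0xD17414 -> emit D1 74 14, reset; bytes_emitted=3
After char 4 ('9'=61): chars_in_quartet=1 acc=0x3D bytes_emitted=3
After char 5 ('K'=10): chars_in_quartet=2 acc=0xF4A bytes_emitted=3
After char 6 ('V'=21): chars_in_quartet=3 acc=0x3D295 bytes_emitted=3
After char 7 ('R'=17): chars_in_quartet=4 acc=0xF4A551 -> emit F4 A5 51, reset; bytes_emitted=6
After char 8 ('7'=59): chars_in_quartet=1 acc=0x3B bytes_emitted=6
After char 9 ('N'=13): chars_in_quartet=2 acc=0xECD bytes_emitted=6
After char 10 ('y'=50): chars_in_quartet=3 acc=0x3B372 bytes_emitted=6
After char 11 ('3'=55): chars_in_quartet=4 acc=0xECDCB7 -> emit EC DC B7, reset; bytes_emitted=9
After char 12 ('T'=19): chars_in_quartet=1 acc=0x13 bytes_emitted=9

Answer: 1 0x13 9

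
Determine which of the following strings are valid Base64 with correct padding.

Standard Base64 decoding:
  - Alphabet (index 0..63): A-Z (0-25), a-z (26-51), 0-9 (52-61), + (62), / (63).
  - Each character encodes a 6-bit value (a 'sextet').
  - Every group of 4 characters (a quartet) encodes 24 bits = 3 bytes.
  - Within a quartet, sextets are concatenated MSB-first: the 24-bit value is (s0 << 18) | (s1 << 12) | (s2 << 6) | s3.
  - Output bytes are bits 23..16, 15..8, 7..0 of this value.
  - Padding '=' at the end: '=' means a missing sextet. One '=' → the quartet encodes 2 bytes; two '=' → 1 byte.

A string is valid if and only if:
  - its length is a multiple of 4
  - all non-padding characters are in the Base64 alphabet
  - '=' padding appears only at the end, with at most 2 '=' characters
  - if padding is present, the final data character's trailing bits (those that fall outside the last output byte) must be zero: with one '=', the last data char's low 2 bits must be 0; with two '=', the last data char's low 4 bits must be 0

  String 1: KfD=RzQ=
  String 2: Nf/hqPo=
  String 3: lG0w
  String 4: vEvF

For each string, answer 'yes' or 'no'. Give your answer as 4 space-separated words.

String 1: 'KfD=RzQ=' → invalid (bad char(s): ['=']; '=' in middle)
String 2: 'Nf/hqPo=' → valid
String 3: 'lG0w' → valid
String 4: 'vEvF' → valid

Answer: no yes yes yes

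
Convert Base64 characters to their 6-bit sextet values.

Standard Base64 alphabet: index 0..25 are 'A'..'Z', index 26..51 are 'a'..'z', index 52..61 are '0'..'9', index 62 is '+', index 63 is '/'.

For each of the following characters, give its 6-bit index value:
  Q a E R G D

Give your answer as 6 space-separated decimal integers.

'Q': A..Z range, ord('Q') − ord('A') = 16
'a': a..z range, 26 + ord('a') − ord('a') = 26
'E': A..Z range, ord('E') − ord('A') = 4
'R': A..Z range, ord('R') − ord('A') = 17
'G': A..Z range, ord('G') − ord('A') = 6
'D': A..Z range, ord('D') − ord('A') = 3

Answer: 16 26 4 17 6 3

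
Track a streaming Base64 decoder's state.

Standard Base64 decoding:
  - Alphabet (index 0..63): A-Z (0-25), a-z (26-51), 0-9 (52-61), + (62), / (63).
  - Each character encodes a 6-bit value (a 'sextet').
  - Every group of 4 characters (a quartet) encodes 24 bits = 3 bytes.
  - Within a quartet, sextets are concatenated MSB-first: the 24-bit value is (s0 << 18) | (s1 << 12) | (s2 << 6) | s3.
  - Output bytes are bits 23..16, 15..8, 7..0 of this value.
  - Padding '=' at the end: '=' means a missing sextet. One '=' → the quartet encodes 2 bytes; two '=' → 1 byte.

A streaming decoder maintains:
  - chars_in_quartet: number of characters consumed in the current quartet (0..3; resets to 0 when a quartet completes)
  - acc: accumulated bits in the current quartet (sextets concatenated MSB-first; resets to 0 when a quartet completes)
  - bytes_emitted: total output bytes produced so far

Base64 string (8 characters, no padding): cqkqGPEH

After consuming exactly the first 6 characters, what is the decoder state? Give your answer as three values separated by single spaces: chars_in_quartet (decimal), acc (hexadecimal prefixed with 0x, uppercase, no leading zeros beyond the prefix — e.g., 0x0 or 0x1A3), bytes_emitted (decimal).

Answer: 2 0x18F 3

Derivation:
After char 0 ('c'=28): chars_in_quartet=1 acc=0x1C bytes_emitted=0
After char 1 ('q'=42): chars_in_quartet=2 acc=0x72A bytes_emitted=0
After char 2 ('k'=36): chars_in_quartet=3 acc=0x1CAA4 bytes_emitted=0
After char 3 ('q'=42): chars_in_quartet=4 acc=0x72A92A -> emit 72 A9 2A, reset; bytes_emitted=3
After char 4 ('G'=6): chars_in_quartet=1 acc=0x6 bytes_emitted=3
After char 5 ('P'=15): chars_in_quartet=2 acc=0x18F bytes_emitted=3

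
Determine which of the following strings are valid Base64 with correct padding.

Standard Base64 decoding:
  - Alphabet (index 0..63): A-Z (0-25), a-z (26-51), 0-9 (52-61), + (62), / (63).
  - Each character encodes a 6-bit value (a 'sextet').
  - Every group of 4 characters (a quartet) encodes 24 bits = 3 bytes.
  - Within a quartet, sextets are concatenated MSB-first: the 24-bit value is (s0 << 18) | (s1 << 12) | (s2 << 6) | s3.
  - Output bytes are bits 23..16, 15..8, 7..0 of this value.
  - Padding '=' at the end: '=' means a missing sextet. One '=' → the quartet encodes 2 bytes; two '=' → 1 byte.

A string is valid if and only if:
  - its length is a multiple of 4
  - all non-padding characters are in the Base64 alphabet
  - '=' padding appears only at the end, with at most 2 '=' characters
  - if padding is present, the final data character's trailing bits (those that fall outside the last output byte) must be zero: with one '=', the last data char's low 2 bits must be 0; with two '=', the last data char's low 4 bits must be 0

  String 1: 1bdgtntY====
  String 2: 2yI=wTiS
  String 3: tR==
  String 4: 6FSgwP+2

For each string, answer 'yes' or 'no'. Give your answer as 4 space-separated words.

String 1: '1bdgtntY====' → invalid (4 pad chars (max 2))
String 2: '2yI=wTiS' → invalid (bad char(s): ['=']; '=' in middle)
String 3: 'tR==' → invalid (bad trailing bits)
String 4: '6FSgwP+2' → valid

Answer: no no no yes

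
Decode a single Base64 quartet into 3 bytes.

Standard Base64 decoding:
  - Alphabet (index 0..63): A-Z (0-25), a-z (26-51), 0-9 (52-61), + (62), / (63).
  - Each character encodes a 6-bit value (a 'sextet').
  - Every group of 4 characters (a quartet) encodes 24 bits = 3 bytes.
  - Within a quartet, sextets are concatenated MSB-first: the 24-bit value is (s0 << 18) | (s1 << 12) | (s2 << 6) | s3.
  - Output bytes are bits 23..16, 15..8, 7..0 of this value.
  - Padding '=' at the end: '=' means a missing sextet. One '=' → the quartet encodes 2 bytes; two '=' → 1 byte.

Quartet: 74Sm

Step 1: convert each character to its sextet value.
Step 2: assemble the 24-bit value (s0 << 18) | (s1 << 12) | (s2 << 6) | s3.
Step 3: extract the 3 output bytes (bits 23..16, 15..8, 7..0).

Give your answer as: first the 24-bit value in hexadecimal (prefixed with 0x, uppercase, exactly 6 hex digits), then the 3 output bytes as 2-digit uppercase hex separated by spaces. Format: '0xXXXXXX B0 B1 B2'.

Sextets: 7=59, 4=56, S=18, m=38
24-bit: (59<<18) | (56<<12) | (18<<6) | 38
      = 0xEC0000 | 0x038000 | 0x000480 | 0x000026
      = 0xEF84A6
Bytes: (v>>16)&0xFF=EF, (v>>8)&0xFF=84, v&0xFF=A6

Answer: 0xEF84A6 EF 84 A6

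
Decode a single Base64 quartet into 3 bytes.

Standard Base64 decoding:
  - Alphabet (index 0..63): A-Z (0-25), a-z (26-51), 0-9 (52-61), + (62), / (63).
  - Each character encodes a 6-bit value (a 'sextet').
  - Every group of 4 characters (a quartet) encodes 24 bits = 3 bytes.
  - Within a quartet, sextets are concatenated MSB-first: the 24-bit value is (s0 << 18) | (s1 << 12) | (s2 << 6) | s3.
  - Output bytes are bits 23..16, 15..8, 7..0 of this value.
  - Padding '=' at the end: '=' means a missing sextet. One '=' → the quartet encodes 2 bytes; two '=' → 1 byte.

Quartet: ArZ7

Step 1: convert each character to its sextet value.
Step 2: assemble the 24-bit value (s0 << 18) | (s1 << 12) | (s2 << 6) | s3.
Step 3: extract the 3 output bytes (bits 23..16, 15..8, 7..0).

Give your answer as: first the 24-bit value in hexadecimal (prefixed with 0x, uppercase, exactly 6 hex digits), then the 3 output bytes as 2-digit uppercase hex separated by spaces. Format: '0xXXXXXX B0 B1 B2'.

Sextets: A=0, r=43, Z=25, 7=59
24-bit: (0<<18) | (43<<12) | (25<<6) | 59
      = 0x000000 | 0x02B000 | 0x000640 | 0x00003B
      = 0x02B67B
Bytes: (v>>16)&0xFF=02, (v>>8)&0xFF=B6, v&0xFF=7B

Answer: 0x02B67B 02 B6 7B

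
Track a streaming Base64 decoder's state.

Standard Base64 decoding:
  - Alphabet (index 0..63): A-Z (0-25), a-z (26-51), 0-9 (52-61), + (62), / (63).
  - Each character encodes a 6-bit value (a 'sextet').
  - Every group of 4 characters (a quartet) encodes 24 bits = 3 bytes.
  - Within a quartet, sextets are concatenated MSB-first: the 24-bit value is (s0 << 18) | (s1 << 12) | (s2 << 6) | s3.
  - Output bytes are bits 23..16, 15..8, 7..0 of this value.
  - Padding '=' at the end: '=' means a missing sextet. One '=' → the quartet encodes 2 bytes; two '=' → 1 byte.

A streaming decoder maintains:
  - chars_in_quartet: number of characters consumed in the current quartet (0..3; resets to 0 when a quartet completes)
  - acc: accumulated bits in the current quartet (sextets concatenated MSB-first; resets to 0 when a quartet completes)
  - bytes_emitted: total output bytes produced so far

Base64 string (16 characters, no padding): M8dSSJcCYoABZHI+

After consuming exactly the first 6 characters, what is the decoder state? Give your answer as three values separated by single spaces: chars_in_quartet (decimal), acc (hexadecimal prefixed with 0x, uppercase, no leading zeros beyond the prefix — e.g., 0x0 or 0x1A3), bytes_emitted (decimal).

Answer: 2 0x489 3

Derivation:
After char 0 ('M'=12): chars_in_quartet=1 acc=0xC bytes_emitted=0
After char 1 ('8'=60): chars_in_quartet=2 acc=0x33C bytes_emitted=0
After char 2 ('d'=29): chars_in_quartet=3 acc=0xCF1D bytes_emitted=0
After char 3 ('S'=18): chars_in_quartet=4 acc=0x33C752 -> emit 33 C7 52, reset; bytes_emitted=3
After char 4 ('S'=18): chars_in_quartet=1 acc=0x12 bytes_emitted=3
After char 5 ('J'=9): chars_in_quartet=2 acc=0x489 bytes_emitted=3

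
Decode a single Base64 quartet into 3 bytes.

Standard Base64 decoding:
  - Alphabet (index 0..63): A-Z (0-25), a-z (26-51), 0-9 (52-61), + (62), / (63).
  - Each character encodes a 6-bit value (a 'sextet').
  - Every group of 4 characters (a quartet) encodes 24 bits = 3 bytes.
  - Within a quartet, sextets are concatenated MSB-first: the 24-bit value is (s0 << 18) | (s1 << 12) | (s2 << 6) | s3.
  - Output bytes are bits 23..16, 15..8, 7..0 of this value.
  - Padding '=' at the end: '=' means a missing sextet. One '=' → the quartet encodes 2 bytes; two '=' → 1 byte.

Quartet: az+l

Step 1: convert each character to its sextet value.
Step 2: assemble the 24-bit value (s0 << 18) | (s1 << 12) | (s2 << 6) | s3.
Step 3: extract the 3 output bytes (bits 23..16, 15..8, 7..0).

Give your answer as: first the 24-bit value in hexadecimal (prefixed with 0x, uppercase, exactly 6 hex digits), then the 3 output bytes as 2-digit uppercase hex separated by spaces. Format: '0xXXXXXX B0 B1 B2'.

Sextets: a=26, z=51, +=62, l=37
24-bit: (26<<18) | (51<<12) | (62<<6) | 37
      = 0x680000 | 0x033000 | 0x000F80 | 0x000025
      = 0x6B3FA5
Bytes: (v>>16)&0xFF=6B, (v>>8)&0xFF=3F, v&0xFF=A5

Answer: 0x6B3FA5 6B 3F A5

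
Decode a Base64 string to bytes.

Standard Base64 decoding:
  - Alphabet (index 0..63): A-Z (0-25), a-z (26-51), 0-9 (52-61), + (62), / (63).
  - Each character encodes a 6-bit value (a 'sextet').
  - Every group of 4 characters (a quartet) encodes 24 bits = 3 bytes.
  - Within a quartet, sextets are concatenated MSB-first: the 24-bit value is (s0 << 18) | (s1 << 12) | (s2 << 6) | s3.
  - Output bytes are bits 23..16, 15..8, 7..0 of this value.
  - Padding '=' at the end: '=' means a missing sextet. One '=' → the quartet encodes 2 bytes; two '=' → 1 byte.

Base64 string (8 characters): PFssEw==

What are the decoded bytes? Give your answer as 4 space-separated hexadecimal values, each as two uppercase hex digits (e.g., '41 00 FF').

Answer: 3C 5B 2C 13

Derivation:
After char 0 ('P'=15): chars_in_quartet=1 acc=0xF bytes_emitted=0
After char 1 ('F'=5): chars_in_quartet=2 acc=0x3C5 bytes_emitted=0
After char 2 ('s'=44): chars_in_quartet=3 acc=0xF16C bytes_emitted=0
After char 3 ('s'=44): chars_in_quartet=4 acc=0x3C5B2C -> emit 3C 5B 2C, reset; bytes_emitted=3
After char 4 ('E'=4): chars_in_quartet=1 acc=0x4 bytes_emitted=3
After char 5 ('w'=48): chars_in_quartet=2 acc=0x130 bytes_emitted=3
Padding '==': partial quartet acc=0x130 -> emit 13; bytes_emitted=4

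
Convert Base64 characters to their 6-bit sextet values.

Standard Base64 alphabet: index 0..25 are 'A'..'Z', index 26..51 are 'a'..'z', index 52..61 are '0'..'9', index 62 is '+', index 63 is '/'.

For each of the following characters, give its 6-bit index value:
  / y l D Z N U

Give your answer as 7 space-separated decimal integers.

Answer: 63 50 37 3 25 13 20

Derivation:
'/': index 63
'y': a..z range, 26 + ord('y') − ord('a') = 50
'l': a..z range, 26 + ord('l') − ord('a') = 37
'D': A..Z range, ord('D') − ord('A') = 3
'Z': A..Z range, ord('Z') − ord('A') = 25
'N': A..Z range, ord('N') − ord('A') = 13
'U': A..Z range, ord('U') − ord('A') = 20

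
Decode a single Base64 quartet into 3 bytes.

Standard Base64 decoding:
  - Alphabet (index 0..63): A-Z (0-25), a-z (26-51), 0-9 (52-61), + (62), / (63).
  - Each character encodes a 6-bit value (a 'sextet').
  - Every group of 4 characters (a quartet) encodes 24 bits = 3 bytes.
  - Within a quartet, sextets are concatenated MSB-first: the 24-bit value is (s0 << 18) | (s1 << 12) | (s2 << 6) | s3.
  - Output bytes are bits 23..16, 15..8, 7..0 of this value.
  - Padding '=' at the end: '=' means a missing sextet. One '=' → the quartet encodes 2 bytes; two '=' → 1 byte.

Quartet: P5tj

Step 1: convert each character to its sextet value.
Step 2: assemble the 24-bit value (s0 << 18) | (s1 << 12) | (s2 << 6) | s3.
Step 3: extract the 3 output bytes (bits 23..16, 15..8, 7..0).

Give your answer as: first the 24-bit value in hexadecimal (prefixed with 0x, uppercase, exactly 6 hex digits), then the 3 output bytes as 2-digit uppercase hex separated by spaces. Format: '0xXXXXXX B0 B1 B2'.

Answer: 0x3F9B63 3F 9B 63

Derivation:
Sextets: P=15, 5=57, t=45, j=35
24-bit: (15<<18) | (57<<12) | (45<<6) | 35
      = 0x3C0000 | 0x039000 | 0x000B40 | 0x000023
      = 0x3F9B63
Bytes: (v>>16)&0xFF=3F, (v>>8)&0xFF=9B, v&0xFF=63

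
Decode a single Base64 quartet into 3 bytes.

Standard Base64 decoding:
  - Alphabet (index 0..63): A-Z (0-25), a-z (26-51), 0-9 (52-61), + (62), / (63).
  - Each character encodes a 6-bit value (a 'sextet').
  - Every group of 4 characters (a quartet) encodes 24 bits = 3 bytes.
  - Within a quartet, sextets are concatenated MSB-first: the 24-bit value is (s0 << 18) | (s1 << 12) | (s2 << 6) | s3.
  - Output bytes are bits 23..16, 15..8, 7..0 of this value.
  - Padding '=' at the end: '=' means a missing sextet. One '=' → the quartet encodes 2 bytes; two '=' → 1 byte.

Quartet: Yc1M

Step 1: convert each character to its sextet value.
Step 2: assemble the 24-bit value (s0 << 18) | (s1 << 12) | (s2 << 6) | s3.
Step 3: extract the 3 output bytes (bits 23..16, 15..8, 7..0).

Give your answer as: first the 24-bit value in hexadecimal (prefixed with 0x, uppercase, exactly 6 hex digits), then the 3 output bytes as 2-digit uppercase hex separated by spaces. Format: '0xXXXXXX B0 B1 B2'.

Sextets: Y=24, c=28, 1=53, M=12
24-bit: (24<<18) | (28<<12) | (53<<6) | 12
      = 0x600000 | 0x01C000 | 0x000D40 | 0x00000C
      = 0x61CD4C
Bytes: (v>>16)&0xFF=61, (v>>8)&0xFF=CD, v&0xFF=4C

Answer: 0x61CD4C 61 CD 4C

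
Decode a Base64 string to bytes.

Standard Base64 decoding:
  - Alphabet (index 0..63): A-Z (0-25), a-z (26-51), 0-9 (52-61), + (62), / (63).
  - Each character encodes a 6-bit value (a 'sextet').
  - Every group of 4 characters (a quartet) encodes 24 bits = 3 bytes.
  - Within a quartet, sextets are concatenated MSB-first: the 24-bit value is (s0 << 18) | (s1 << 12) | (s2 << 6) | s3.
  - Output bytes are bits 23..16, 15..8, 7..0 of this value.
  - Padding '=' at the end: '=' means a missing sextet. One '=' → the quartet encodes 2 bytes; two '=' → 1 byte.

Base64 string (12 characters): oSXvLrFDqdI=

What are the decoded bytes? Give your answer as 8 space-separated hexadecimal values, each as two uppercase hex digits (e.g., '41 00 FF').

After char 0 ('o'=40): chars_in_quartet=1 acc=0x28 bytes_emitted=0
After char 1 ('S'=18): chars_in_quartet=2 acc=0xA12 bytes_emitted=0
After char 2 ('X'=23): chars_in_quartet=3 acc=0x28497 bytes_emitted=0
After char 3 ('v'=47): chars_in_quartet=4 acc=0xA125EF -> emit A1 25 EF, reset; bytes_emitted=3
After char 4 ('L'=11): chars_in_quartet=1 acc=0xB bytes_emitted=3
After char 5 ('r'=43): chars_in_quartet=2 acc=0x2EB bytes_emitted=3
After char 6 ('F'=5): chars_in_quartet=3 acc=0xBAC5 bytes_emitted=3
After char 7 ('D'=3): chars_in_quartet=4 acc=0x2EB143 -> emit 2E B1 43, reset; bytes_emitted=6
After char 8 ('q'=42): chars_in_quartet=1 acc=0x2A bytes_emitted=6
After char 9 ('d'=29): chars_in_quartet=2 acc=0xA9D bytes_emitted=6
After char 10 ('I'=8): chars_in_quartet=3 acc=0x2A748 bytes_emitted=6
Padding '=': partial quartet acc=0x2A748 -> emit A9 D2; bytes_emitted=8

Answer: A1 25 EF 2E B1 43 A9 D2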